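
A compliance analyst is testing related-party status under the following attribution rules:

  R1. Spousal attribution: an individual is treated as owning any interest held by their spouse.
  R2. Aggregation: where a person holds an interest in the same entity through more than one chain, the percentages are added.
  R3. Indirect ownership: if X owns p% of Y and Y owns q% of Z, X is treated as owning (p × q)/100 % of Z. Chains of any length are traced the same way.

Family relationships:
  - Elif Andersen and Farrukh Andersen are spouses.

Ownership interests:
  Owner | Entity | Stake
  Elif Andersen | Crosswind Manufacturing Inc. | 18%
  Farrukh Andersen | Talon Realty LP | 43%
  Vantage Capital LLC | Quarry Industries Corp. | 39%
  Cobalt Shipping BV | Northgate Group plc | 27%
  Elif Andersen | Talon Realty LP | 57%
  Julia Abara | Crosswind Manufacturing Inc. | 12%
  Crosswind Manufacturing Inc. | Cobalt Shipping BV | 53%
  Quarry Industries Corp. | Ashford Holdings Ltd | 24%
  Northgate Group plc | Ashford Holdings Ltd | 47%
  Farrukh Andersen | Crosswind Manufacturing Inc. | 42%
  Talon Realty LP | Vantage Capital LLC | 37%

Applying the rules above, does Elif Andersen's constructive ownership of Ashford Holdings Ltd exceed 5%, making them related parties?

Yes

By spousal attribution (R1), Elif Andersen is treated as also owning Farrukh Andersen's interest in Crosswind Manufacturing Inc, giving 18% + 42% = 60%.
By spousal attribution (R1), Elif Andersen is treated as also owning Farrukh Andersen's interest in Talon Realty LP, giving 57% + 43% = 100%.
Chain via Crosswind Manufacturing Inc. → Cobalt Shipping BV → Northgate Group plc (R3): 60% × 53% × 27% × 47% = 4.03542% of Ashford Holdings Ltd.
Chain via Talon Realty LP → Vantage Capital LLC → Quarry Industries Corp. (R3): 100% × 37% × 39% × 24% = 3.4632% of Ashford Holdings Ltd.
Aggregating (R2): 4.03542% + 3.4632% = 7.49862%.
7.49862% exceeds the 5% threshold, so Elif is a related party to Ashford Holdings Ltd.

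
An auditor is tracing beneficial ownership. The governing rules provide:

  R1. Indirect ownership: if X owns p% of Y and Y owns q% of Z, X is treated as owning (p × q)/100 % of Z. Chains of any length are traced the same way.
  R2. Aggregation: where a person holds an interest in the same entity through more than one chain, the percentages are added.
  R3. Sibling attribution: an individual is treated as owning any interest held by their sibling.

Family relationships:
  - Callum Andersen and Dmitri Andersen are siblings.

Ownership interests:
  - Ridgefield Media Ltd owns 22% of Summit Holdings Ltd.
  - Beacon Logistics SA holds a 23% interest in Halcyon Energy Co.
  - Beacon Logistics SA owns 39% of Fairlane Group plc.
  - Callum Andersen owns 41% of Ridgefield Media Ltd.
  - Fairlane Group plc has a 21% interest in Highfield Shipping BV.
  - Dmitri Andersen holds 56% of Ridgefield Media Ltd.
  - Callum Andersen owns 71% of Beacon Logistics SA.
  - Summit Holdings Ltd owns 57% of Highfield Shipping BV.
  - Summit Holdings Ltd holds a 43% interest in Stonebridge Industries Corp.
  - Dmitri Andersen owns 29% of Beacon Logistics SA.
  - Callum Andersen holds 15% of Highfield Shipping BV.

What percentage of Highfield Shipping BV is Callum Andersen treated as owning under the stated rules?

35.3538%

By sibling attribution (R3), Callum Andersen is treated as also owning Dmitri Andersen's interest in Beacon Logistics SA, giving 71% + 29% = 100%.
By sibling attribution (R3), Callum Andersen is treated as also owning Dmitri Andersen's interest in Ridgefield Media Ltd, giving 41% + 56% = 97%.
Chain via Beacon Logistics SA → Fairlane Group plc (R1): 100% × 39% × 21% = 8.19% of Highfield Shipping BV.
Chain via Ridgefield Media Ltd → Summit Holdings Ltd (R1): 97% × 22% × 57% = 12.1638% of Highfield Shipping BV.
Direct interest in Highfield Shipping BV: 15%.
Aggregating (R2): 8.19% + 12.1638% + 15% = 35.3538%.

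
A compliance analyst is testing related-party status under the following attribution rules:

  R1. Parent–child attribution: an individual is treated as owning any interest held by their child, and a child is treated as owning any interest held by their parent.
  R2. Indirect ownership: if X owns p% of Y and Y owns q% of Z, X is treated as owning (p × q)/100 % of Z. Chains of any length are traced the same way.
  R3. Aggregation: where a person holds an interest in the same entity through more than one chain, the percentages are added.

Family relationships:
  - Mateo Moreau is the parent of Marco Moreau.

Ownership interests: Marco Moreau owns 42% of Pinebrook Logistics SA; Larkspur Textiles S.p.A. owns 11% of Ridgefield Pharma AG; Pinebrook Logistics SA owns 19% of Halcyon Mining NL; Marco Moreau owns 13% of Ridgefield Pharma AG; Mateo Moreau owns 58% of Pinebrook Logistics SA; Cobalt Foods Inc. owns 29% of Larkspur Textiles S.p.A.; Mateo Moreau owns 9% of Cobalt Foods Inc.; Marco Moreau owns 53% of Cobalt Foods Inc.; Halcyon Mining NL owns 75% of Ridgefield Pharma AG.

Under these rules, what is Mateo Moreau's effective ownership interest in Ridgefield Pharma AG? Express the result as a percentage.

By parent–child attribution (R1), Mateo Moreau is treated as also owning Marco Moreau's interest in Cobalt Foods Inc, giving 9% + 53% = 62%.
By parent–child attribution (R1), Mateo Moreau is treated as also owning Marco Moreau's interest in Pinebrook Logistics SA, giving 58% + 42% = 100%.
By parent–child attribution (R1), Mateo Moreau is treated as owning Marco Moreau's 13% interest in Ridgefield Pharma AG.
Chain via Cobalt Foods Inc. → Larkspur Textiles S.p.A. (R2): 62% × 29% × 11% = 1.9778% of Ridgefield Pharma AG.
Chain via Pinebrook Logistics SA → Halcyon Mining NL (R2): 100% × 19% × 75% = 14.25% of Ridgefield Pharma AG.
Direct interest in Ridgefield Pharma AG: 13%.
Aggregating (R3): 1.9778% + 14.25% + 13% = 29.2278%.

29.2278%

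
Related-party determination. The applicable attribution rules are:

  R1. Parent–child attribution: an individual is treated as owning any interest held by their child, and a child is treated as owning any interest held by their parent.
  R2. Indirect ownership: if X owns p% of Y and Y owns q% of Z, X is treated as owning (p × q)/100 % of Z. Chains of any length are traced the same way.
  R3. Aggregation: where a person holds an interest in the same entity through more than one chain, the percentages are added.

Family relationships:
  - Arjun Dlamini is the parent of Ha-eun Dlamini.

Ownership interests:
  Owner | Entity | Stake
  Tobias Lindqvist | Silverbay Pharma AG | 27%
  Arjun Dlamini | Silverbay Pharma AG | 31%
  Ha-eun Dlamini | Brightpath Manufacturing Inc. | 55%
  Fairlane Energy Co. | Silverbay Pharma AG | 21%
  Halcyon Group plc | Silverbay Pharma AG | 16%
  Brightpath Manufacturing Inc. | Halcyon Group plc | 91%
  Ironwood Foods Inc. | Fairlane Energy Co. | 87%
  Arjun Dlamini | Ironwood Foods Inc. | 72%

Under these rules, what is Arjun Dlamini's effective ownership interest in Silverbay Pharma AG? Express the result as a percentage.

52.1624%

By parent–child attribution (R1), Arjun Dlamini is treated as owning Ha-eun Dlamini's 55% interest in Brightpath Manufacturing Inc.
Chain via Ironwood Foods Inc. → Fairlane Energy Co. (R2): 72% × 87% × 21% = 13.1544% of Silverbay Pharma AG.
Direct interest in Silverbay Pharma AG: 31%.
Chain via Brightpath Manufacturing Inc. → Halcyon Group plc (R2): 55% × 91% × 16% = 8.008% of Silverbay Pharma AG.
Aggregating (R3): 13.1544% + 31% + 8.008% = 52.1624%.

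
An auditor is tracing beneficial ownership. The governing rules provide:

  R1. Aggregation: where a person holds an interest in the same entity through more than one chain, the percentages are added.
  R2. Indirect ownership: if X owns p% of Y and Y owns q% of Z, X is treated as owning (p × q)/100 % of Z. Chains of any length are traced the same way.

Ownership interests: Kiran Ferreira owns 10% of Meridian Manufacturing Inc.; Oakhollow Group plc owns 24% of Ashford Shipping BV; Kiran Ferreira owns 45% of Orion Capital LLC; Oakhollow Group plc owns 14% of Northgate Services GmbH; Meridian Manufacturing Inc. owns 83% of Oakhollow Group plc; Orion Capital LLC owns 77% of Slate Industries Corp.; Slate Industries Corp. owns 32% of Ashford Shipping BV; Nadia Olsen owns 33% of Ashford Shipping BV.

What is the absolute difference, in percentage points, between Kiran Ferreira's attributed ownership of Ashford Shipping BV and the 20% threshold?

6.92

Chain via Meridian Manufacturing Inc. → Oakhollow Group plc (R2): 10% × 83% × 24% = 1.992% of Ashford Shipping BV.
Chain via Orion Capital LLC → Slate Industries Corp. (R2): 45% × 77% × 32% = 11.088% of Ashford Shipping BV.
Aggregating (R1): 1.992% + 11.088% = 13.08%.
13.08% falls short of the 20% threshold by 6.92 percentage points.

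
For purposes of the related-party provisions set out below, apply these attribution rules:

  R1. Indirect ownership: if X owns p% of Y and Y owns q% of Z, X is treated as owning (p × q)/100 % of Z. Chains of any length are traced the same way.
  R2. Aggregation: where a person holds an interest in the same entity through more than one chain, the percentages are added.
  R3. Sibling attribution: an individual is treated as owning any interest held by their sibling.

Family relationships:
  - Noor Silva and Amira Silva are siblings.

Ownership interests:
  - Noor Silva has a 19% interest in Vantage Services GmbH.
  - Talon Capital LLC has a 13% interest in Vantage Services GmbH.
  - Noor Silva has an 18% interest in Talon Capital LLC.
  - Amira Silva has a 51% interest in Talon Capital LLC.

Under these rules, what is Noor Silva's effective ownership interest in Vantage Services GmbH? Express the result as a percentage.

By sibling attribution (R3), Noor Silva is treated as also owning Amira Silva's interest in Talon Capital LLC, giving 18% + 51% = 69%.
Chain via Talon Capital LLC (R1): 69% × 13% = 8.97% of Vantage Services GmbH.
Direct interest in Vantage Services GmbH: 19%.
Aggregating (R2): 8.97% + 19% = 27.97%.

27.97%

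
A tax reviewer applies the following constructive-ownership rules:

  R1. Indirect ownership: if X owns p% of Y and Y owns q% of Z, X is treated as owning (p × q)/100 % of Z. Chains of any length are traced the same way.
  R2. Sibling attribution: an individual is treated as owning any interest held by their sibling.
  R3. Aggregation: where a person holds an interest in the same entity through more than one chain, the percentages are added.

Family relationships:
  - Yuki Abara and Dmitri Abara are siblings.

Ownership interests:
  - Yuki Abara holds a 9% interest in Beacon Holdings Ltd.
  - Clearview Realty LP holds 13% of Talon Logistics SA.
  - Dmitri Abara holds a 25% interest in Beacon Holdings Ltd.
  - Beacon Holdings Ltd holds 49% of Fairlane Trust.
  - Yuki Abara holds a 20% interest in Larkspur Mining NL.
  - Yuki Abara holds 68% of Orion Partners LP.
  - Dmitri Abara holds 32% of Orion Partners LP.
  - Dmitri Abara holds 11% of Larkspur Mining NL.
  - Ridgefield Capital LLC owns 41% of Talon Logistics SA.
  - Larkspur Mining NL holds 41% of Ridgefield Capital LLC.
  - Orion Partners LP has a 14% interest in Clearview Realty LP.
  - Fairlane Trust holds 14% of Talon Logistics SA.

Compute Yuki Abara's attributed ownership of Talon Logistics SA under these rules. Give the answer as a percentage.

By sibling attribution (R2), Yuki Abara is treated as also owning Dmitri Abara's interest in Beacon Holdings Ltd, giving 9% + 25% = 34%.
By sibling attribution (R2), Yuki Abara is treated as also owning Dmitri Abara's interest in Larkspur Mining NL, giving 20% + 11% = 31%.
By sibling attribution (R2), Yuki Abara is treated as also owning Dmitri Abara's interest in Orion Partners LP, giving 68% + 32% = 100%.
Chain via Beacon Holdings Ltd → Fairlane Trust (R1): 34% × 49% × 14% = 2.3324% of Talon Logistics SA.
Chain via Larkspur Mining NL → Ridgefield Capital LLC (R1): 31% × 41% × 41% = 5.2111% of Talon Logistics SA.
Chain via Orion Partners LP → Clearview Realty LP (R1): 100% × 14% × 13% = 1.82% of Talon Logistics SA.
Aggregating (R3): 2.3324% + 5.2111% + 1.82% = 9.3635%.

9.3635%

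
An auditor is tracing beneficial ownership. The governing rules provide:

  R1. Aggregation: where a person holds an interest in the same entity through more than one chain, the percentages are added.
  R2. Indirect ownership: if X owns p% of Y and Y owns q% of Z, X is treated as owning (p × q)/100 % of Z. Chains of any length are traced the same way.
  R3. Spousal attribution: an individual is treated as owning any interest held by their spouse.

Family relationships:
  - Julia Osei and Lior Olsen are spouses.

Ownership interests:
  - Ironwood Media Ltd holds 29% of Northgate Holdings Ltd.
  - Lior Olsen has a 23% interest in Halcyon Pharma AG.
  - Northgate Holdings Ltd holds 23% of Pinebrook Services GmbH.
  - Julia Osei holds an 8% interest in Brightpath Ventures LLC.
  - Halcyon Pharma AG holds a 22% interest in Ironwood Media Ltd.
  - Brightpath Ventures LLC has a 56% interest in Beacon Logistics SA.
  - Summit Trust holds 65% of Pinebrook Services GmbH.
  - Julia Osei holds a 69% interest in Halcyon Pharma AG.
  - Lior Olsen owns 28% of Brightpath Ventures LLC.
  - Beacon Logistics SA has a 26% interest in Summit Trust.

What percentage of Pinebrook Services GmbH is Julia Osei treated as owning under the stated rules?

4.757048%

By spousal attribution (R3), Julia Osei is treated as also owning Lior Olsen's interest in Brightpath Ventures LLC, giving 8% + 28% = 36%.
By spousal attribution (R3), Julia Osei is treated as also owning Lior Olsen's interest in Halcyon Pharma AG, giving 69% + 23% = 92%.
Chain via Brightpath Ventures LLC → Beacon Logistics SA → Summit Trust (R2): 36% × 56% × 26% × 65% = 3.40704% of Pinebrook Services GmbH.
Chain via Halcyon Pharma AG → Ironwood Media Ltd → Northgate Holdings Ltd (R2): 92% × 22% × 29% × 23% = 1.350008% of Pinebrook Services GmbH.
Aggregating (R1): 3.40704% + 1.350008% = 4.757048%.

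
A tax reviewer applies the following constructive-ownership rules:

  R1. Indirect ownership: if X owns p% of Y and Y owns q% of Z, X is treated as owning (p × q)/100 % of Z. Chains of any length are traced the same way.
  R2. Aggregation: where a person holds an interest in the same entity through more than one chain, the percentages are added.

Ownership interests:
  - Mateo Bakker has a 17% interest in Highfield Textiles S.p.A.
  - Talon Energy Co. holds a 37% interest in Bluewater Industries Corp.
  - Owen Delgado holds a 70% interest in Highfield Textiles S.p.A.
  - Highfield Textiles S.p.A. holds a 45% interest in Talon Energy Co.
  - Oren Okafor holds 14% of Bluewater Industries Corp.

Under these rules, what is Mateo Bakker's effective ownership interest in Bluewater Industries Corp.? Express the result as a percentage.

2.8305%

Chain via Highfield Textiles S.p.A. → Talon Energy Co. (R1): 17% × 45% × 37% = 2.8305% of Bluewater Industries Corp.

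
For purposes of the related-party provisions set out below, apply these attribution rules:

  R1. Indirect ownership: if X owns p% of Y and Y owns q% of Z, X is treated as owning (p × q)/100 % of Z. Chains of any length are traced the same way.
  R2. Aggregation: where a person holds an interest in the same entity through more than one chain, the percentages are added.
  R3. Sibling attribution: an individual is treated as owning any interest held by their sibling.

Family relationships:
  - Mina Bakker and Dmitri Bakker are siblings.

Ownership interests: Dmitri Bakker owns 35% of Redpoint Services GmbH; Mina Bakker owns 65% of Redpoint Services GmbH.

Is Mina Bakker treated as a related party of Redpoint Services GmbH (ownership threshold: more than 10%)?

Yes

By sibling attribution (R3), Mina Bakker is treated as also owning Dmitri Bakker's interest in Redpoint Services GmbH, giving 65% + 35% = 100%.
Direct interest in Redpoint Services GmbH: 100%.
100% exceeds the 10% threshold, so Mina is a related party to Redpoint Services GmbH.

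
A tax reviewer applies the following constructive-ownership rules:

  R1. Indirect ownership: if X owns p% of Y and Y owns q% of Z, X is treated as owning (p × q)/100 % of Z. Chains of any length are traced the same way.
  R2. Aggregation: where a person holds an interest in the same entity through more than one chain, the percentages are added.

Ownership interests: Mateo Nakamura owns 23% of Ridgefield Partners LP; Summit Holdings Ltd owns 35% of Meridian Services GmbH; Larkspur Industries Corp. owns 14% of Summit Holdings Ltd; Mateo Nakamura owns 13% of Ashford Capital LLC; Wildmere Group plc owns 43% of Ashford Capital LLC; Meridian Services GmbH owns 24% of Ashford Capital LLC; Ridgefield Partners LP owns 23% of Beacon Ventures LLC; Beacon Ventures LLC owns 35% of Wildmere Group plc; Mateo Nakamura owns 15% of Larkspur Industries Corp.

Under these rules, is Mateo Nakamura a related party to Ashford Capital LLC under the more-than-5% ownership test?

Chain via Ridgefield Partners LP → Beacon Ventures LLC → Wildmere Group plc (R1): 23% × 23% × 35% × 43% = 0.796145% of Ashford Capital LLC.
Chain via Larkspur Industries Corp. → Summit Holdings Ltd → Meridian Services GmbH (R1): 15% × 14% × 35% × 24% = 0.1764% of Ashford Capital LLC.
Direct interest in Ashford Capital LLC: 13%.
Aggregating (R2): 0.796145% + 0.1764% + 13% = 13.972545%.
13.972545% exceeds the 5% threshold, so Mateo is a related party to Ashford Capital LLC.

Yes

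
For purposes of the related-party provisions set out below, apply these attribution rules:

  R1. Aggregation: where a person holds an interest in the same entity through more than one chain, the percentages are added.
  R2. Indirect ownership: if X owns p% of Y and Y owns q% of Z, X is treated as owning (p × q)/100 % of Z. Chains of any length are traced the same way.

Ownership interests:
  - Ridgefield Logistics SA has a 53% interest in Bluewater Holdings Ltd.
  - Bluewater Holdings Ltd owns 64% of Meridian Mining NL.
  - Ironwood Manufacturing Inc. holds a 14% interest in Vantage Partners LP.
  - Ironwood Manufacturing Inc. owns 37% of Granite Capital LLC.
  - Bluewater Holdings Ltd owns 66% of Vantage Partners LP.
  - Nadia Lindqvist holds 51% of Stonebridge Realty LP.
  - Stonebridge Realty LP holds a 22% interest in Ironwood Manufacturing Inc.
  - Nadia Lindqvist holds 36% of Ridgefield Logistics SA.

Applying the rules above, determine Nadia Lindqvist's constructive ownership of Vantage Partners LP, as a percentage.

Chain via Ridgefield Logistics SA → Bluewater Holdings Ltd (R2): 36% × 53% × 66% = 12.5928% of Vantage Partners LP.
Chain via Stonebridge Realty LP → Ironwood Manufacturing Inc. (R2): 51% × 22% × 14% = 1.5708% of Vantage Partners LP.
Aggregating (R1): 12.5928% + 1.5708% = 14.1636%.

14.1636%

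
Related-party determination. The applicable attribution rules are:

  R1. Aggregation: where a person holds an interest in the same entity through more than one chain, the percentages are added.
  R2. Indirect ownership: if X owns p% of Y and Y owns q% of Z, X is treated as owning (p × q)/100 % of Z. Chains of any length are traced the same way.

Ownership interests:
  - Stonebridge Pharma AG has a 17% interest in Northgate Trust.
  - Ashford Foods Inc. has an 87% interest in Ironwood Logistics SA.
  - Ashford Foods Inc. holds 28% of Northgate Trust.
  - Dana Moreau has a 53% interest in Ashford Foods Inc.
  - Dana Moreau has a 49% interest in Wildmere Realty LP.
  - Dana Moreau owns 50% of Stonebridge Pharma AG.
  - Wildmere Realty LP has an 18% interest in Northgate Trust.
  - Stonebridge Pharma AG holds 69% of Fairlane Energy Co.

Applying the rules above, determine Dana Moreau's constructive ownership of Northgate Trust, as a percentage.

32.16%

Chain via Stonebridge Pharma AG (R2): 50% × 17% = 8.5% of Northgate Trust.
Chain via Ashford Foods Inc. (R2): 53% × 28% = 14.84% of Northgate Trust.
Chain via Wildmere Realty LP (R2): 49% × 18% = 8.82% of Northgate Trust.
Aggregating (R1): 8.5% + 14.84% + 8.82% = 32.16%.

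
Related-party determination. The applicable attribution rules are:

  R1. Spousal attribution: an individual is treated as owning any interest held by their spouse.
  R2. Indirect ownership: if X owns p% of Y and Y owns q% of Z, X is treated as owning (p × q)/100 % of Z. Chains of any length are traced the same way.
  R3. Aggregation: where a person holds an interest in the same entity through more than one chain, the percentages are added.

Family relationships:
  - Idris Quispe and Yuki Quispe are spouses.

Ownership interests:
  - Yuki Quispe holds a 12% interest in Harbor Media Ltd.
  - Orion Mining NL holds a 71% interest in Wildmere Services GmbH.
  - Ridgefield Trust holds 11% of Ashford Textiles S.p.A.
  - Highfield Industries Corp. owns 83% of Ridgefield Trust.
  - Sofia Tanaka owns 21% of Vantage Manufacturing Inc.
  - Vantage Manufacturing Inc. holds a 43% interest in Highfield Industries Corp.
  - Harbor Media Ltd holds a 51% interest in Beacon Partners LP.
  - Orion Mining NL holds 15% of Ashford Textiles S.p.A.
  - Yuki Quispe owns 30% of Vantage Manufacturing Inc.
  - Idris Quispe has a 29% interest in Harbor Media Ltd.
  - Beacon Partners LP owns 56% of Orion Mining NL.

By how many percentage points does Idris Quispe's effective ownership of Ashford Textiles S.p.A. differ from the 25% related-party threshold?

22.06579

By spousal attribution (R1), Idris Quispe is treated as also owning Yuki Quispe's interest in Harbor Media Ltd, giving 29% + 12% = 41%.
By spousal attribution (R1), Idris Quispe is treated as owning Yuki Quispe's 30% interest in Vantage Manufacturing Inc.
Chain via Harbor Media Ltd → Beacon Partners LP → Orion Mining NL (R2): 41% × 51% × 56% × 15% = 1.75644% of Ashford Textiles S.p.A.
Chain via Vantage Manufacturing Inc. → Highfield Industries Corp. → Ridgefield Trust (R2): 30% × 43% × 83% × 11% = 1.17777% of Ashford Textiles S.p.A.
Aggregating (R3): 1.75644% + 1.17777% = 2.93421%.
2.93421% falls short of the 25% threshold by 22.06579 percentage points.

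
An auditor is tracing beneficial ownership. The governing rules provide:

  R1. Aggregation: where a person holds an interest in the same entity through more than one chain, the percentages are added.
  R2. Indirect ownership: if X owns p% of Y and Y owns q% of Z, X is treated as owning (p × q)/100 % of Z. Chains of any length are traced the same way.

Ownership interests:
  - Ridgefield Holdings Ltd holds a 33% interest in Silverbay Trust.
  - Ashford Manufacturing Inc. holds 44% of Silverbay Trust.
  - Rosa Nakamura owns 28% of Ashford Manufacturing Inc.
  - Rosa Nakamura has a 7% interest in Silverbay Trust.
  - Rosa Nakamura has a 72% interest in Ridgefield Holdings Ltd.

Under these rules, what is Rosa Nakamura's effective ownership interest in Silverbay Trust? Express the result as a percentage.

43.08%

Chain via Ashford Manufacturing Inc. (R2): 28% × 44% = 12.32% of Silverbay Trust.
Chain via Ridgefield Holdings Ltd (R2): 72% × 33% = 23.76% of Silverbay Trust.
Direct interest in Silverbay Trust: 7%.
Aggregating (R1): 12.32% + 23.76% + 7% = 43.08%.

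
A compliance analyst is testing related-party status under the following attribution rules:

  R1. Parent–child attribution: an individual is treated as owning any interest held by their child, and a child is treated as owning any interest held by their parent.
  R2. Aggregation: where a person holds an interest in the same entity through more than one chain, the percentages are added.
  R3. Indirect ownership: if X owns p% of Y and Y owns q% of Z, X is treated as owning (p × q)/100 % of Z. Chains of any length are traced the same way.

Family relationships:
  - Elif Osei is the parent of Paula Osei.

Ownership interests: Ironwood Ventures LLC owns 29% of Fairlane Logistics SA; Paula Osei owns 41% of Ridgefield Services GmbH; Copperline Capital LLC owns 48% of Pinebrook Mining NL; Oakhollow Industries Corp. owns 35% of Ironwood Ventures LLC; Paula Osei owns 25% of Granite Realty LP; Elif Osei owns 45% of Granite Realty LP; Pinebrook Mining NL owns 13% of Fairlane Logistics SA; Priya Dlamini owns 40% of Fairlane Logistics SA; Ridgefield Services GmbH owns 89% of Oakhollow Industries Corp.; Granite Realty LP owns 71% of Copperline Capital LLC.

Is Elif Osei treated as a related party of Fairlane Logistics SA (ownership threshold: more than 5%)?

Yes

By parent–child attribution (R1), Elif Osei is treated as also owning Paula Osei's interest in Granite Realty LP, giving 45% + 25% = 70%.
By parent–child attribution (R1), Elif Osei is treated as owning Paula Osei's 41% interest in Ridgefield Services GmbH.
Chain via Granite Realty LP → Copperline Capital LLC → Pinebrook Mining NL (R3): 70% × 71% × 48% × 13% = 3.10128% of Fairlane Logistics SA.
Chain via Ridgefield Services GmbH → Oakhollow Industries Corp. → Ironwood Ventures LLC (R3): 41% × 89% × 35% × 29% = 3.703735% of Fairlane Logistics SA.
Aggregating (R2): 3.10128% + 3.703735% = 6.805015%.
6.805015% exceeds the 5% threshold, so Elif is a related party to Fairlane Logistics SA.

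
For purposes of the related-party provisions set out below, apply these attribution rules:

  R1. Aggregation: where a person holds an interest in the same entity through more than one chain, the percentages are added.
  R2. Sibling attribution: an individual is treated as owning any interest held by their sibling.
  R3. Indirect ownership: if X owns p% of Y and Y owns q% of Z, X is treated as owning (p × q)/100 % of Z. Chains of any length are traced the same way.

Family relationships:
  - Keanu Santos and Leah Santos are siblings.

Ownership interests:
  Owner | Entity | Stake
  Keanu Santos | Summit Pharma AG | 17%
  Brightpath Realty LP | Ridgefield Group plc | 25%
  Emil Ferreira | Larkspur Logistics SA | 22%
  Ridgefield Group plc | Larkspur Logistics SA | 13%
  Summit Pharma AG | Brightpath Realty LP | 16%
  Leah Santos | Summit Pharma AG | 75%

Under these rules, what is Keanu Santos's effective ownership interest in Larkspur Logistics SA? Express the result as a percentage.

0.4784%

By sibling attribution (R2), Keanu Santos is treated as also owning Leah Santos's interest in Summit Pharma AG, giving 17% + 75% = 92%.
Chain via Summit Pharma AG → Brightpath Realty LP → Ridgefield Group plc (R3): 92% × 16% × 25% × 13% = 0.4784% of Larkspur Logistics SA.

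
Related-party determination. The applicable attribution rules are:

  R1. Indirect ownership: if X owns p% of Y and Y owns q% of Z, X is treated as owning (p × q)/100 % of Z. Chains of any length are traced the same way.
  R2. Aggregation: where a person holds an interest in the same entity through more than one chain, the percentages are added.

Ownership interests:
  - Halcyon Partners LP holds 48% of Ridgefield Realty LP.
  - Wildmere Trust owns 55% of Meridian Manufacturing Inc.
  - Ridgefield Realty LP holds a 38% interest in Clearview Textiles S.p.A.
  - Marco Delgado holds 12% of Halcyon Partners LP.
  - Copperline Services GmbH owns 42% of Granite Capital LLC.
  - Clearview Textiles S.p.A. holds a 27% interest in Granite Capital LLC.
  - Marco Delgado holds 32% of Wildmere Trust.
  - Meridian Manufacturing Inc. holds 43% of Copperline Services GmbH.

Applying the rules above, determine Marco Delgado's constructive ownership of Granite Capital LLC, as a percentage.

Chain via Wildmere Trust → Meridian Manufacturing Inc. → Copperline Services GmbH (R1): 32% × 55% × 43% × 42% = 3.17856% of Granite Capital LLC.
Chain via Halcyon Partners LP → Ridgefield Realty LP → Clearview Textiles S.p.A. (R1): 12% × 48% × 38% × 27% = 0.590976% of Granite Capital LLC.
Aggregating (R2): 3.17856% + 0.590976% = 3.769536%.

3.769536%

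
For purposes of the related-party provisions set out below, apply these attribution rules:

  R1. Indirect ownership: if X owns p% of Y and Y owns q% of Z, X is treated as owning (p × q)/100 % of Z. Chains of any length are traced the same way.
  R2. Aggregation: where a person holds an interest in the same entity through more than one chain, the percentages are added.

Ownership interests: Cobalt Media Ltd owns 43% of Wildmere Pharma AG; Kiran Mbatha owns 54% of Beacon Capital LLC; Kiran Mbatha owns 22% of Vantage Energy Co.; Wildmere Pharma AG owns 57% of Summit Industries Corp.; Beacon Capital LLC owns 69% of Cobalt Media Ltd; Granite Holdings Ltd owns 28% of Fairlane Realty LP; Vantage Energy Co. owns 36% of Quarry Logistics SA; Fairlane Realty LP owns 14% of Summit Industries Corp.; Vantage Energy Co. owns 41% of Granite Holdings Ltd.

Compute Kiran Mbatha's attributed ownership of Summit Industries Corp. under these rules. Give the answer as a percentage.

9.48601%

Chain via Beacon Capital LLC → Cobalt Media Ltd → Wildmere Pharma AG (R1): 54% × 69% × 43% × 57% = 9.132426% of Summit Industries Corp.
Chain via Vantage Energy Co. → Granite Holdings Ltd → Fairlane Realty LP (R1): 22% × 41% × 28% × 14% = 0.353584% of Summit Industries Corp.
Aggregating (R2): 9.132426% + 0.353584% = 9.48601%.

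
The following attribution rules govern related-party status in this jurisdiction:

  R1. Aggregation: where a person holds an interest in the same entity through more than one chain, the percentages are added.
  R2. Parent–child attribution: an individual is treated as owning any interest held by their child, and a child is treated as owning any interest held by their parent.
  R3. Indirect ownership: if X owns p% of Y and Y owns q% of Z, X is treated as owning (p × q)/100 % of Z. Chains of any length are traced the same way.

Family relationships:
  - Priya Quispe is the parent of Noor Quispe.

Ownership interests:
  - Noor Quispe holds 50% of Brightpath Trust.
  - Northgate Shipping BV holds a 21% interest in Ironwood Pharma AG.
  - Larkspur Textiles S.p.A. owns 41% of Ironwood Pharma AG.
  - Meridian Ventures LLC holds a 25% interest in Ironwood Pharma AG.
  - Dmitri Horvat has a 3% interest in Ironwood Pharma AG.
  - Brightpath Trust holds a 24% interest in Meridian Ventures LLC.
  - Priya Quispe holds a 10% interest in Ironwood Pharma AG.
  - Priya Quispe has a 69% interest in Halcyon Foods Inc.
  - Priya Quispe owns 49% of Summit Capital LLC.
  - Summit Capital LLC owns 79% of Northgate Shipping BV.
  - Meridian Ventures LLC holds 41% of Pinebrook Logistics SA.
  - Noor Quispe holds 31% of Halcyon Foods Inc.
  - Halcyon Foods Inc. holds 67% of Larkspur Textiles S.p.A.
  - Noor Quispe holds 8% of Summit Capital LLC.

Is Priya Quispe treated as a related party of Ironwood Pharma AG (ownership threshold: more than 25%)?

Yes

By parent–child attribution (R2), Priya Quispe is treated as also owning Noor Quispe's interest in Halcyon Foods Inc, giving 69% + 31% = 100%.
By parent–child attribution (R2), Priya Quispe is treated as also owning Noor Quispe's interest in Summit Capital LLC, giving 49% + 8% = 57%.
By parent–child attribution (R2), Priya Quispe is treated as owning Noor Quispe's 50% interest in Brightpath Trust.
Chain via Halcyon Foods Inc. → Larkspur Textiles S.p.A. (R3): 100% × 67% × 41% = 27.47% of Ironwood Pharma AG.
Chain via Summit Capital LLC → Northgate Shipping BV (R3): 57% × 79% × 21% = 9.4563% of Ironwood Pharma AG.
Direct interest in Ironwood Pharma AG: 10%.
Chain via Brightpath Trust → Meridian Ventures LLC (R3): 50% × 24% × 25% = 3% of Ironwood Pharma AG.
Aggregating (R1): 27.47% + 9.4563% + 10% + 3% = 49.9263%.
49.9263% exceeds the 25% threshold, so Priya is a related party to Ironwood Pharma AG.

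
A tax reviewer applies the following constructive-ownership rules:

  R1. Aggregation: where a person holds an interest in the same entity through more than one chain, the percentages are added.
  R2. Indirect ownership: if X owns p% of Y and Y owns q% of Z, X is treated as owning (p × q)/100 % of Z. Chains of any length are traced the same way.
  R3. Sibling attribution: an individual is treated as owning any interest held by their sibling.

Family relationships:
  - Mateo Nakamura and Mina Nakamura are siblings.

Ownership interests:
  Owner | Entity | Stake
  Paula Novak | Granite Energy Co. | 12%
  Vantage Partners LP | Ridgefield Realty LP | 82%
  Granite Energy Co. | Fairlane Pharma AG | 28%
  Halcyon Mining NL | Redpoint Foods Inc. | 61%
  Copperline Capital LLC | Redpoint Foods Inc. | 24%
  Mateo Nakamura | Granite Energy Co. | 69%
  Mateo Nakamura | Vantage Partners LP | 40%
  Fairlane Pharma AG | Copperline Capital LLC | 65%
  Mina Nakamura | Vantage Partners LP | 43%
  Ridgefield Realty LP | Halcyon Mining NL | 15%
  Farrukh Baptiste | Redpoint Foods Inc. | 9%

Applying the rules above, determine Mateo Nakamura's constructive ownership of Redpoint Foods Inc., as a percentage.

By sibling attribution (R3), Mateo Nakamura is treated as also owning Mina Nakamura's interest in Vantage Partners LP, giving 40% + 43% = 83%.
Chain via Vantage Partners LP → Ridgefield Realty LP → Halcyon Mining NL (R2): 83% × 82% × 15% × 61% = 6.22749% of Redpoint Foods Inc.
Chain via Granite Energy Co. → Fairlane Pharma AG → Copperline Capital LLC (R2): 69% × 28% × 65% × 24% = 3.01392% of Redpoint Foods Inc.
Aggregating (R1): 6.22749% + 3.01392% = 9.24141%.

9.24141%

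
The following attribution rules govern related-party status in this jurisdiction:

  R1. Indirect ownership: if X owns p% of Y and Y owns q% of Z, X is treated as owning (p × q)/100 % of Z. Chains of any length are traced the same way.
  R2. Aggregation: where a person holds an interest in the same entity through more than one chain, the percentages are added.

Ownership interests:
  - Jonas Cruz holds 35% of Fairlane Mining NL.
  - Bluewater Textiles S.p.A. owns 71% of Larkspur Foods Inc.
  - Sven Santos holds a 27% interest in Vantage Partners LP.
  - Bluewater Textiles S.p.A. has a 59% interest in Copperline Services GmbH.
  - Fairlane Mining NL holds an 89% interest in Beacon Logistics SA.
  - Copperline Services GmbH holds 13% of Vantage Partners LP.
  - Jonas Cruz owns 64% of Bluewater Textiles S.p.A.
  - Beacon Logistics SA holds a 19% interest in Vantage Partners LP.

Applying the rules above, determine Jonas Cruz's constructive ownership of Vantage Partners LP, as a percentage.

10.8273%

Chain via Fairlane Mining NL → Beacon Logistics SA (R1): 35% × 89% × 19% = 5.9185% of Vantage Partners LP.
Chain via Bluewater Textiles S.p.A. → Copperline Services GmbH (R1): 64% × 59% × 13% = 4.9088% of Vantage Partners LP.
Aggregating (R2): 5.9185% + 4.9088% = 10.8273%.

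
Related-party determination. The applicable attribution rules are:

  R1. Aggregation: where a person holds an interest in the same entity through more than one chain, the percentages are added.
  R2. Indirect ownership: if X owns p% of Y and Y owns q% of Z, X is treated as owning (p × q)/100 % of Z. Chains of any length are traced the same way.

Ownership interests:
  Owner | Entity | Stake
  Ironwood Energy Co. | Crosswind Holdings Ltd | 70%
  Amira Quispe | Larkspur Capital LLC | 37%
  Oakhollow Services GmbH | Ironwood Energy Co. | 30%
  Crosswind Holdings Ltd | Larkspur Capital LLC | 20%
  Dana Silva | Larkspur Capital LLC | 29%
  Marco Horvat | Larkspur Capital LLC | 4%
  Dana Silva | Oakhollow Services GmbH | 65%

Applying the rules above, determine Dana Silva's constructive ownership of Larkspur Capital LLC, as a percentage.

Chain via Oakhollow Services GmbH → Ironwood Energy Co. → Crosswind Holdings Ltd (R2): 65% × 30% × 70% × 20% = 2.73% of Larkspur Capital LLC.
Direct interest in Larkspur Capital LLC: 29%.
Aggregating (R1): 2.73% + 29% = 31.73%.

31.73%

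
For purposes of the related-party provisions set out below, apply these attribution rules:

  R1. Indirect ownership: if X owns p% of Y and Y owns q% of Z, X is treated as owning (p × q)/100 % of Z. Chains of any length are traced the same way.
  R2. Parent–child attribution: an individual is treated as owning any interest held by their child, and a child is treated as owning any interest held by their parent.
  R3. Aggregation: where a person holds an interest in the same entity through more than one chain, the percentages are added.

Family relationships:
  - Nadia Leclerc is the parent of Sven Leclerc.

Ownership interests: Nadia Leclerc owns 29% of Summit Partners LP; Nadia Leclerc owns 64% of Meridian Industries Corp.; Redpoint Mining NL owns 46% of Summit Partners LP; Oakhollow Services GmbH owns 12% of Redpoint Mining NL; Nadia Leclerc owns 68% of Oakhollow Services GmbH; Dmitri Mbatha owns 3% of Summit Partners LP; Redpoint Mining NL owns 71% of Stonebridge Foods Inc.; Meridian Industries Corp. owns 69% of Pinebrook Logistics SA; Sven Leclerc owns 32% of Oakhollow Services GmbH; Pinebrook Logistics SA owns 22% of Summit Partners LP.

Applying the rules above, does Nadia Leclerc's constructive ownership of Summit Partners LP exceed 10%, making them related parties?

By parent–child attribution (R2), Nadia Leclerc is treated as also owning Sven Leclerc's interest in Oakhollow Services GmbH, giving 68% + 32% = 100%.
Chain via Meridian Industries Corp. → Pinebrook Logistics SA (R1): 64% × 69% × 22% = 9.7152% of Summit Partners LP.
Chain via Oakhollow Services GmbH → Redpoint Mining NL (R1): 100% × 12% × 46% = 5.52% of Summit Partners LP.
Direct interest in Summit Partners LP: 29%.
Aggregating (R3): 9.7152% + 5.52% + 29% = 44.2352%.
44.2352% exceeds the 10% threshold, so Nadia is a related party to Summit Partners LP.

Yes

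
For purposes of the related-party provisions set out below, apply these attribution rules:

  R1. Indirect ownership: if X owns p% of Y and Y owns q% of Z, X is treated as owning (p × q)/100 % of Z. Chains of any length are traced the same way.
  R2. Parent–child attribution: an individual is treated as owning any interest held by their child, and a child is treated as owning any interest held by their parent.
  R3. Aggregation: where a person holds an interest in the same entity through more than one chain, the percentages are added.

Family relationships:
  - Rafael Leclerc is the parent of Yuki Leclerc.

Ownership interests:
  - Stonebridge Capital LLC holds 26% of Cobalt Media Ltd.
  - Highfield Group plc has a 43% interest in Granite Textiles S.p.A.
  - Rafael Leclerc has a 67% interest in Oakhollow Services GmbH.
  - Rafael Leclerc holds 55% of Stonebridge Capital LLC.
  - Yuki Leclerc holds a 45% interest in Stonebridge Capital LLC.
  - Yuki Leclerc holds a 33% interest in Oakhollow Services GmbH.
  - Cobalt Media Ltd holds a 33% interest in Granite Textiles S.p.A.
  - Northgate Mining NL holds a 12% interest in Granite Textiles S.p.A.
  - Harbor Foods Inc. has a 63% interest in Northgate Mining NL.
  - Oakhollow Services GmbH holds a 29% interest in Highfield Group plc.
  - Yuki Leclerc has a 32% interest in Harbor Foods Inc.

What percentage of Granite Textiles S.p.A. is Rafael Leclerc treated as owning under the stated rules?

23.4692%

By parent–child attribution (R2), Rafael Leclerc is treated as also owning Yuki Leclerc's interest in Oakhollow Services GmbH, giving 67% + 33% = 100%.
By parent–child attribution (R2), Rafael Leclerc is treated as also owning Yuki Leclerc's interest in Stonebridge Capital LLC, giving 55% + 45% = 100%.
By parent–child attribution (R2), Rafael Leclerc is treated as owning Yuki Leclerc's 32% interest in Harbor Foods Inc.
Chain via Oakhollow Services GmbH → Highfield Group plc (R1): 100% × 29% × 43% = 12.47% of Granite Textiles S.p.A.
Chain via Stonebridge Capital LLC → Cobalt Media Ltd (R1): 100% × 26% × 33% = 8.58% of Granite Textiles S.p.A.
Chain via Harbor Foods Inc. → Northgate Mining NL (R1): 32% × 63% × 12% = 2.4192% of Granite Textiles S.p.A.
Aggregating (R3): 12.47% + 8.58% + 2.4192% = 23.4692%.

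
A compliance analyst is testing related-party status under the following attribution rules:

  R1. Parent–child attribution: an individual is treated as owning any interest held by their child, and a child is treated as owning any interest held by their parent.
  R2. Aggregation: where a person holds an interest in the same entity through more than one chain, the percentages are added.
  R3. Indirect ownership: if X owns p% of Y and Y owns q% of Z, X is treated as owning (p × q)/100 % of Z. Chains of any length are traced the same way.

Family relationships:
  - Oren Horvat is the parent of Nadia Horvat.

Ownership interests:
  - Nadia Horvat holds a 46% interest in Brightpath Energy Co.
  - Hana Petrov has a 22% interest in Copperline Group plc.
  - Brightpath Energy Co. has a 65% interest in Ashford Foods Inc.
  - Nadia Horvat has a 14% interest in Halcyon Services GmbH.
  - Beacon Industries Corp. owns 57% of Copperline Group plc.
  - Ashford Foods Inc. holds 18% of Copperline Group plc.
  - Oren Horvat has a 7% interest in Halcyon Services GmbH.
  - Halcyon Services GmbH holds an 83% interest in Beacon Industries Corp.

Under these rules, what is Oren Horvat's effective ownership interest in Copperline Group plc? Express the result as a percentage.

15.3171%

By parent–child attribution (R1), Oren Horvat is treated as also owning Nadia Horvat's interest in Halcyon Services GmbH, giving 7% + 14% = 21%.
By parent–child attribution (R1), Oren Horvat is treated as owning Nadia Horvat's 46% interest in Brightpath Energy Co.
Chain via Halcyon Services GmbH → Beacon Industries Corp. (R3): 21% × 83% × 57% = 9.9351% of Copperline Group plc.
Chain via Brightpath Energy Co. → Ashford Foods Inc. (R3): 46% × 65% × 18% = 5.382% of Copperline Group plc.
Aggregating (R2): 9.9351% + 5.382% = 15.3171%.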